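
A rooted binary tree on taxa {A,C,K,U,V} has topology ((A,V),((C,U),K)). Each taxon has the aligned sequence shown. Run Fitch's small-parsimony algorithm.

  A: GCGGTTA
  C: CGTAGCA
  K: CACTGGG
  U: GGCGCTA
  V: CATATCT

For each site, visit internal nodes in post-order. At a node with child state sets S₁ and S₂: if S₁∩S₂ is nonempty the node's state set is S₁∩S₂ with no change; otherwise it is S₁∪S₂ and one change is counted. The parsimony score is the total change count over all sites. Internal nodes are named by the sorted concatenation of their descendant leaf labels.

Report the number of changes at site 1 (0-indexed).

[col 0] AV: children A:{G}, V:{C} ∪→ {C,G}; cost 1
[col 0] CU: children C:{C}, U:{G} ∪→ {C,G}; cost 1
[col 0] CKU: children CU:{C,G}, K:{C} ∩→ {C}; cost 0
[col 0] ACKUV: children AV:{C,G}, CKU:{C} ∩→ {C}; cost 0
[col 1] AV: children A:{C}, V:{A} ∪→ {A,C}; cost 1
[col 1] CU: children C:{G}, U:{G} ∩→ {G}; cost 0
[col 1] CKU: children CU:{G}, K:{A} ∪→ {A,G}; cost 1
[col 1] ACKUV: children AV:{A,C}, CKU:{A,G} ∩→ {A}; cost 0
[col 2] AV: children A:{G}, V:{T} ∪→ {G,T}; cost 1
[col 2] CU: children C:{T}, U:{C} ∪→ {C,T}; cost 1
[col 2] CKU: children CU:{C,T}, K:{C} ∩→ {C}; cost 0
[col 2] ACKUV: children AV:{G,T}, CKU:{C} ∪→ {C,G,T}; cost 1
[col 3] AV: children A:{G}, V:{A} ∪→ {A,G}; cost 1
[col 3] CU: children C:{A}, U:{G} ∪→ {A,G}; cost 1
[col 3] CKU: children CU:{A,G}, K:{T} ∪→ {A,G,T}; cost 1
[col 3] ACKUV: children AV:{A,G}, CKU:{A,G,T} ∩→ {A,G}; cost 0
[col 4] AV: children A:{T}, V:{T} ∩→ {T}; cost 0
[col 4] CU: children C:{G}, U:{C} ∪→ {C,G}; cost 1
[col 4] CKU: children CU:{C,G}, K:{G} ∩→ {G}; cost 0
[col 4] ACKUV: children AV:{T}, CKU:{G} ∪→ {G,T}; cost 1
[col 5] AV: children A:{T}, V:{C} ∪→ {C,T}; cost 1
[col 5] CU: children C:{C}, U:{T} ∪→ {C,T}; cost 1
[col 5] CKU: children CU:{C,T}, K:{G} ∪→ {C,G,T}; cost 1
[col 5] ACKUV: children AV:{C,T}, CKU:{C,G,T} ∩→ {C,T}; cost 0
[col 6] AV: children A:{A}, V:{T} ∪→ {A,T}; cost 1
[col 6] CU: children C:{A}, U:{A} ∩→ {A}; cost 0
[col 6] CKU: children CU:{A}, K:{G} ∪→ {A,G}; cost 1
[col 6] ACKUV: children AV:{A,T}, CKU:{A,G} ∩→ {A}; cost 0
per-site changes: [2, 2, 3, 3, 2, 3, 2]; total = 17

2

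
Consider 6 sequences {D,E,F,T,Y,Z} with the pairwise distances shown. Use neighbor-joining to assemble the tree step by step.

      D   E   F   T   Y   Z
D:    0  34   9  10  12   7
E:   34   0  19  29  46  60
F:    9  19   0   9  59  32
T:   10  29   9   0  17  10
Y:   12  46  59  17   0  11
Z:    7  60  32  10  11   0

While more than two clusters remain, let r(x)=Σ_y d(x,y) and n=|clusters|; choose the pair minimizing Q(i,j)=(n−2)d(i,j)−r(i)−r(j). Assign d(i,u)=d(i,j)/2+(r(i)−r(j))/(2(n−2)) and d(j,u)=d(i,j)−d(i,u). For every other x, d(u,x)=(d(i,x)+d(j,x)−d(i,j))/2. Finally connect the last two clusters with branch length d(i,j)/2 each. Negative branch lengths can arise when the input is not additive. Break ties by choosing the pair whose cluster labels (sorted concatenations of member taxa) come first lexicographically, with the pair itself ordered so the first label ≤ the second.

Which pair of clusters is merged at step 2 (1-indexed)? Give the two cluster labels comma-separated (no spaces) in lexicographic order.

iteration 1: select E,F (d=19, Q=-240); attach at lengths (17, 2); label the merged cluster EF
  updated: d(D,EF)=12, d(EF,T)=19/2, d(EF,Y)=43, d(EF,Z)=73/2
iteration 2: select EF,T (d=19/2, Q=-119); attach at lengths (83/6, -13/3); label the merged cluster EFT
  updated: d(D,EFT)=25/4, d(EFT,Y)=101/4, d(EFT,Z)=37/2
iteration 3: select D,EFT (d=25/4, Q=-251/4); attach at lengths (-49/16, 149/16); label the merged cluster DEFT
  updated: d(DEFT,Y)=31/2, d(DEFT,Z)=77/8
iteration 4: select DEFT,Y (d=31/2, Q=-289/8); attach at lengths (113/16, 135/16); label the merged cluster DEFTY
  updated: d(DEFTY,Z)=41/16
iteration 5: select DEFTY,Z (d=41/16); attach at lengths (41/32, 41/32); label the merged cluster DEFTYZ
final tree: (((D:-49/16,((E:17,F:2):83/6,T:-13/3):149/16):113/16,Y:135/16):41/32,Z:41/32)
total length: 845/16

EF,T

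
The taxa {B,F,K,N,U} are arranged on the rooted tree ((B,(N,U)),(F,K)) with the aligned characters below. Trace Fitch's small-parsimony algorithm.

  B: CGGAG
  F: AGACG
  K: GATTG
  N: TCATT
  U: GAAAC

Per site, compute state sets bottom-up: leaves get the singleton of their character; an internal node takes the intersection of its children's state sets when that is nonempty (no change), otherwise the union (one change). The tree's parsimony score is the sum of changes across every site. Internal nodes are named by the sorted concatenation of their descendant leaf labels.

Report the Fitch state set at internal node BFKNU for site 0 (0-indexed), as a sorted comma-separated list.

NU@0: {T} ∪ {G} = {G,T} (union, +1)
BNU@0: {C} ∪ {G,T} = {C,G,T} (union, +1)
FK@0: {A} ∪ {G} = {A,G} (union, +1)
BFKNU@0: {C,G,T} ∩ {A,G} = {G} (intersection, +0)
NU@1: {C} ∪ {A} = {A,C} (union, +1)
BNU@1: {G} ∪ {A,C} = {A,C,G} (union, +1)
FK@1: {G} ∪ {A} = {A,G} (union, +1)
BFKNU@1: {A,C,G} ∩ {A,G} = {A,G} (intersection, +0)
NU@2: {A} ∩ {A} = {A} (intersection, +0)
BNU@2: {G} ∪ {A} = {A,G} (union, +1)
FK@2: {A} ∪ {T} = {A,T} (union, +1)
BFKNU@2: {A,G} ∩ {A,T} = {A} (intersection, +0)
NU@3: {T} ∪ {A} = {A,T} (union, +1)
BNU@3: {A} ∩ {A,T} = {A} (intersection, +0)
FK@3: {C} ∪ {T} = {C,T} (union, +1)
BFKNU@3: {A} ∪ {C,T} = {A,C,T} (union, +1)
NU@4: {T} ∪ {C} = {C,T} (union, +1)
BNU@4: {G} ∪ {C,T} = {C,G,T} (union, +1)
FK@4: {G} ∩ {G} = {G} (intersection, +0)
BFKNU@4: {C,G,T} ∩ {G} = {G} (intersection, +0)
per-site changes: [3, 3, 2, 3, 2]; total = 13

G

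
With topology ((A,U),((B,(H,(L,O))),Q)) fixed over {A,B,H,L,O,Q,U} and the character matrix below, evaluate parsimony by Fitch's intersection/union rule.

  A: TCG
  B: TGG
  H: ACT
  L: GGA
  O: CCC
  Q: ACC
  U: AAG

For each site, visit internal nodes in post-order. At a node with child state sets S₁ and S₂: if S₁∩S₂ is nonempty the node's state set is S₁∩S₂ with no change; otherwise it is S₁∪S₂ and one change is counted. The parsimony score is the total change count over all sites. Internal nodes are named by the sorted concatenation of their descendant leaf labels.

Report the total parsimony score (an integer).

[col 0] AU: children A:{T}, U:{A} ∪→ {A,T}; cost 1
[col 0] LO: children L:{G}, O:{C} ∪→ {C,G}; cost 1
[col 0] HLO: children H:{A}, LO:{C,G} ∪→ {A,C,G}; cost 1
[col 0] BHLO: children B:{T}, HLO:{A,C,G} ∪→ {A,C,G,T}; cost 1
[col 0] BHLOQ: children BHLO:{A,C,G,T}, Q:{A} ∩→ {A}; cost 0
[col 0] ABHLOQU: children AU:{A,T}, BHLOQ:{A} ∩→ {A}; cost 0
[col 1] AU: children A:{C}, U:{A} ∪→ {A,C}; cost 1
[col 1] LO: children L:{G}, O:{C} ∪→ {C,G}; cost 1
[col 1] HLO: children H:{C}, LO:{C,G} ∩→ {C}; cost 0
[col 1] BHLO: children B:{G}, HLO:{C} ∪→ {C,G}; cost 1
[col 1] BHLOQ: children BHLO:{C,G}, Q:{C} ∩→ {C}; cost 0
[col 1] ABHLOQU: children AU:{A,C}, BHLOQ:{C} ∩→ {C}; cost 0
[col 2] AU: children A:{G}, U:{G} ∩→ {G}; cost 0
[col 2] LO: children L:{A}, O:{C} ∪→ {A,C}; cost 1
[col 2] HLO: children H:{T}, LO:{A,C} ∪→ {A,C,T}; cost 1
[col 2] BHLO: children B:{G}, HLO:{A,C,T} ∪→ {A,C,G,T}; cost 1
[col 2] BHLOQ: children BHLO:{A,C,G,T}, Q:{C} ∩→ {C}; cost 0
[col 2] ABHLOQU: children AU:{G}, BHLOQ:{C} ∪→ {C,G}; cost 1
per-site changes: [4, 3, 4]; total = 11

11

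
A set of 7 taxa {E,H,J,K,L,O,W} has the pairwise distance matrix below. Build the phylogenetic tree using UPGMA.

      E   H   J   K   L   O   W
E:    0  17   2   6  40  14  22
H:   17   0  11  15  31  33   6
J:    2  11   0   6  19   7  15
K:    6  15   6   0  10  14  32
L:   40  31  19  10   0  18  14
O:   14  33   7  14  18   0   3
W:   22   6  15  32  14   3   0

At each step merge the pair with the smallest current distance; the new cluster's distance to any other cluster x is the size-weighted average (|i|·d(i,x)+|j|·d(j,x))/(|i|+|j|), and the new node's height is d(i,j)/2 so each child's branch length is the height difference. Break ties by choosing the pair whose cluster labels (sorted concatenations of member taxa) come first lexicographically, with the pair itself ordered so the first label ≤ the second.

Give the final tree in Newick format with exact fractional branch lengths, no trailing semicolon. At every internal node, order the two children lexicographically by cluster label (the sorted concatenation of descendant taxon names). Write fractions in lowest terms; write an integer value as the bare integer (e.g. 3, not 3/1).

((((E:1,J:1):2,K:3):25/6,H:43/6):71/24,(L:8,(O:3/2,W:3/2):13/2):17/8)

1. join E+J (d=2) ⇒ EJ; edges |E|=1, |J|=1
  updated: d(EJ,H)=14, d(EJ,K)=6, d(EJ,L)=59/2, d(EJ,O)=21/2, d(EJ,W)=37/2
2. join O+W (d=3) ⇒ OW; edges |O|=3/2, |W|=3/2
  updated: d(EJ,OW)=29/2, d(H,OW)=39/2, d(K,OW)=23, d(L,OW)=16
3. join EJ+K (d=6) ⇒ EJK; edges |EJ|=2, |K|=3
  updated: d(EJK,H)=43/3, d(EJK,L)=23, d(EJK,OW)=52/3
4. join EJK+H (d=43/3) ⇒ EHJK; edges |EJK|=25/6, |H|=43/6
  updated: d(EHJK,L)=25, d(EHJK,OW)=143/8
5. join L+OW (d=16) ⇒ LOW; edges |L|=8, |OW|=13/2
  updated: d(EHJK,LOW)=81/4
6. join EHJK+LOW (d=81/4) ⇒ EHJKLOW; edges |EHJK|=71/24, |LOW|=17/8
final tree: ((((E:1,J:1):2,K:3):25/6,H:43/6):71/24,(L:8,(O:3/2,W:3/2):13/2):17/8)
total length: 491/12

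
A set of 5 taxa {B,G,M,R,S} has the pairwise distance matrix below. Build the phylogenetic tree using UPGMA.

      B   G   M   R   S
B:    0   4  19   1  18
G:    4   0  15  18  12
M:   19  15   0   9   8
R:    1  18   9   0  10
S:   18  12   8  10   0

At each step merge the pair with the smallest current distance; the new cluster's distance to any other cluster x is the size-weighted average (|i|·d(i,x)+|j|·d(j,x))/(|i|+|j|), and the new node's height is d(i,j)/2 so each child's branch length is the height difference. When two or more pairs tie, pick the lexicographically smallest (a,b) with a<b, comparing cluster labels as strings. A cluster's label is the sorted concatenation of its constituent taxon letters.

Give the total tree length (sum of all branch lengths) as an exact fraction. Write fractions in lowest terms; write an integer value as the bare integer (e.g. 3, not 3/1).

143/6

1. join B+R (d=1) ⇒ BR; edges |B|=1/2, |R|=1/2
  updated: d(BR,G)=11, d(BR,M)=14, d(BR,S)=14
2. join M+S (d=8) ⇒ MS; edges |M|=4, |S|=4
  updated: d(BR,MS)=14, d(G,MS)=27/2
3. join BR+G (d=11) ⇒ BGR; edges |BR|=5, |G|=11/2
  updated: d(BGR,MS)=83/6
4. join BGR+MS (d=83/6) ⇒ BGMRS; edges |BGR|=17/12, |MS|=35/12
final tree: (((B:1/2,R:1/2):5,G:11/2):17/12,(M:4,S:4):35/12)
total length: 143/6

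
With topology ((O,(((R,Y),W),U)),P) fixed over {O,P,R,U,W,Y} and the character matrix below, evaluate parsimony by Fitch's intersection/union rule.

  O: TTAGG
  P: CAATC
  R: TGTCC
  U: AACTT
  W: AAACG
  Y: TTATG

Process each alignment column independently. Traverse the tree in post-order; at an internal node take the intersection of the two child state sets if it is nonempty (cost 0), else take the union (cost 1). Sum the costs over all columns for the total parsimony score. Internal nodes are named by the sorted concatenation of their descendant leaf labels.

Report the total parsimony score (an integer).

14

RY@0: {T} ∩ {T} = {T} (intersection, +0)
RWY@0: {T} ∪ {A} = {A,T} (union, +1)
RUWY@0: {A,T} ∩ {A} = {A} (intersection, +0)
ORUWY@0: {T} ∪ {A} = {A,T} (union, +1)
OPRUWY@0: {A,T} ∪ {C} = {A,C,T} (union, +1)
RY@1: {G} ∪ {T} = {G,T} (union, +1)
RWY@1: {G,T} ∪ {A} = {A,G,T} (union, +1)
RUWY@1: {A,G,T} ∩ {A} = {A} (intersection, +0)
ORUWY@1: {T} ∪ {A} = {A,T} (union, +1)
OPRUWY@1: {A,T} ∩ {A} = {A} (intersection, +0)
RY@2: {T} ∪ {A} = {A,T} (union, +1)
RWY@2: {A,T} ∩ {A} = {A} (intersection, +0)
RUWY@2: {A} ∪ {C} = {A,C} (union, +1)
ORUWY@2: {A} ∩ {A,C} = {A} (intersection, +0)
OPRUWY@2: {A} ∩ {A} = {A} (intersection, +0)
RY@3: {C} ∪ {T} = {C,T} (union, +1)
RWY@3: {C,T} ∩ {C} = {C} (intersection, +0)
RUWY@3: {C} ∪ {T} = {C,T} (union, +1)
ORUWY@3: {G} ∪ {C,T} = {C,G,T} (union, +1)
OPRUWY@3: {C,G,T} ∩ {T} = {T} (intersection, +0)
RY@4: {C} ∪ {G} = {C,G} (union, +1)
RWY@4: {C,G} ∩ {G} = {G} (intersection, +0)
RUWY@4: {G} ∪ {T} = {G,T} (union, +1)
ORUWY@4: {G} ∩ {G,T} = {G} (intersection, +0)
OPRUWY@4: {G} ∪ {C} = {C,G} (union, +1)
per-site changes: [3, 3, 2, 3, 3]; total = 14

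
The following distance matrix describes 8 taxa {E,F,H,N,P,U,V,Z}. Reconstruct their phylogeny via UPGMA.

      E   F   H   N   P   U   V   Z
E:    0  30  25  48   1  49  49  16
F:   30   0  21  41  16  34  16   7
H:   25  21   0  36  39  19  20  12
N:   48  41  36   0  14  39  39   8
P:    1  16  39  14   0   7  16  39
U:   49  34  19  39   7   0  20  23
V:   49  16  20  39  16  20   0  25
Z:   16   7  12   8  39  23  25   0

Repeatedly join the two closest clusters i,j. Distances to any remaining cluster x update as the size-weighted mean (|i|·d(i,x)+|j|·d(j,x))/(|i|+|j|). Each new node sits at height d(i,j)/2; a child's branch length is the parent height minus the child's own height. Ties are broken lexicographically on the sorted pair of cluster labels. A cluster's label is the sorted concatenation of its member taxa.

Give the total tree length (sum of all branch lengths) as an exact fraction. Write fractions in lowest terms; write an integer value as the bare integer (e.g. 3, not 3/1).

step 1: merge (E,P) at d=1; branch lengths E→1/2, P→1/2; new cluster EP
  updated: d(EP,F)=23, d(EP,H)=32, d(EP,N)=31, d(EP,U)=28, d(EP,V)=65/2, d(EP,Z)=55/2
step 2: merge (F,Z) at d=7; branch lengths F→7/2, Z→7/2; new cluster FZ
  updated: d(EP,FZ)=101/4, d(FZ,H)=33/2, d(FZ,N)=49/2, d(FZ,U)=57/2, d(FZ,V)=41/2
step 3: merge (FZ,H) at d=33/2; branch lengths FZ→19/4, H→33/4; new cluster FHZ
  updated: d(EP,FHZ)=55/2, d(FHZ,N)=85/3, d(FHZ,U)=76/3, d(FHZ,V)=61/3
step 4: merge (U,V) at d=20; branch lengths U→10, V→10; new cluster UV
  updated: d(EP,UV)=121/4, d(FHZ,UV)=137/6, d(N,UV)=39
step 5: merge (FHZ,UV) at d=137/6; branch lengths FHZ→19/6, UV→17/12; new cluster FHUVZ
  updated: d(EP,FHUVZ)=143/5, d(FHUVZ,N)=163/5
step 6: merge (EP,FHUVZ) at d=143/5; branch lengths EP→69/5, FHUVZ→173/60; new cluster EFHPUVZ
  updated: d(EFHPUVZ,N)=225/7
step 7: merge (EFHPUVZ,N) at d=225/7; branch lengths EFHPUVZ→62/35, N→225/14; new cluster EFHNPUVZ
final tree: (((E:1/2,P:1/2):69/5,(((F:7/2,Z:7/2):19/4,H:33/4):19/6,(U:10,V:10):17/12):173/60):62/35,N:225/14)
total length: 16823/210

16823/210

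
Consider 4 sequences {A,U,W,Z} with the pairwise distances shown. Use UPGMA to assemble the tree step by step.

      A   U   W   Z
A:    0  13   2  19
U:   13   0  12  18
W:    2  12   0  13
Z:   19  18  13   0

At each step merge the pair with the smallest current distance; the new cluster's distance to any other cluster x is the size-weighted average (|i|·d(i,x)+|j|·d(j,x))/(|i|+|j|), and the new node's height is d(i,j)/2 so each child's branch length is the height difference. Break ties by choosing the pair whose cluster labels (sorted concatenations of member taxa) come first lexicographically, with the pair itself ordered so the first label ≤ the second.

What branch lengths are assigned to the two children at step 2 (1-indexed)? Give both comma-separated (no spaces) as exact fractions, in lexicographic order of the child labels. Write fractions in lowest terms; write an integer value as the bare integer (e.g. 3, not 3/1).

21/4,25/4

iteration 1: select A,W (d=2); attach at lengths (1, 1); label the merged cluster AW
  updated: d(AW,U)=25/2, d(AW,Z)=16
iteration 2: select AW,U (d=25/2); attach at lengths (21/4, 25/4); label the merged cluster AUW
  updated: d(AUW,Z)=50/3
iteration 3: select AUW,Z (d=50/3); attach at lengths (25/12, 25/3); label the merged cluster AUWZ
final tree: (((A:1,W:1):21/4,U:25/4):25/12,Z:25/3)
total length: 287/12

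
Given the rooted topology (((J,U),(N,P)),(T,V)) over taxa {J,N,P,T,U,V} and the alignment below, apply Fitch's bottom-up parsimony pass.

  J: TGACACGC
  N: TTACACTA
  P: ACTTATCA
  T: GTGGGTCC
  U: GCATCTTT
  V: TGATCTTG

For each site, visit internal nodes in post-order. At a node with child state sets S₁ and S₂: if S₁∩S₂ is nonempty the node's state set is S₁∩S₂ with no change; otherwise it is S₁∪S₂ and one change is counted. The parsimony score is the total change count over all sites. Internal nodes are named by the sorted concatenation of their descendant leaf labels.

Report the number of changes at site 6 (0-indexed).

JU@0: {T} ∪ {G} = {G,T} (union, +1)
NP@0: {T} ∪ {A} = {A,T} (union, +1)
JNPU@0: {G,T} ∩ {A,T} = {T} (intersection, +0)
TV@0: {G} ∪ {T} = {G,T} (union, +1)
JNPTUV@0: {T} ∩ {G,T} = {T} (intersection, +0)
JU@1: {G} ∪ {C} = {C,G} (union, +1)
NP@1: {T} ∪ {C} = {C,T} (union, +1)
JNPU@1: {C,G} ∩ {C,T} = {C} (intersection, +0)
TV@1: {T} ∪ {G} = {G,T} (union, +1)
JNPTUV@1: {C} ∪ {G,T} = {C,G,T} (union, +1)
JU@2: {A} ∩ {A} = {A} (intersection, +0)
NP@2: {A} ∪ {T} = {A,T} (union, +1)
JNPU@2: {A} ∩ {A,T} = {A} (intersection, +0)
TV@2: {G} ∪ {A} = {A,G} (union, +1)
JNPTUV@2: {A} ∩ {A,G} = {A} (intersection, +0)
JU@3: {C} ∪ {T} = {C,T} (union, +1)
NP@3: {C} ∪ {T} = {C,T} (union, +1)
JNPU@3: {C,T} ∩ {C,T} = {C,T} (intersection, +0)
TV@3: {G} ∪ {T} = {G,T} (union, +1)
JNPTUV@3: {C,T} ∩ {G,T} = {T} (intersection, +0)
JU@4: {A} ∪ {C} = {A,C} (union, +1)
NP@4: {A} ∩ {A} = {A} (intersection, +0)
JNPU@4: {A,C} ∩ {A} = {A} (intersection, +0)
TV@4: {G} ∪ {C} = {C,G} (union, +1)
JNPTUV@4: {A} ∪ {C,G} = {A,C,G} (union, +1)
JU@5: {C} ∪ {T} = {C,T} (union, +1)
NP@5: {C} ∪ {T} = {C,T} (union, +1)
JNPU@5: {C,T} ∩ {C,T} = {C,T} (intersection, +0)
TV@5: {T} ∩ {T} = {T} (intersection, +0)
JNPTUV@5: {C,T} ∩ {T} = {T} (intersection, +0)
JU@6: {G} ∪ {T} = {G,T} (union, +1)
NP@6: {T} ∪ {C} = {C,T} (union, +1)
JNPU@6: {G,T} ∩ {C,T} = {T} (intersection, +0)
TV@6: {C} ∪ {T} = {C,T} (union, +1)
JNPTUV@6: {T} ∩ {C,T} = {T} (intersection, +0)
JU@7: {C} ∪ {T} = {C,T} (union, +1)
NP@7: {A} ∩ {A} = {A} (intersection, +0)
JNPU@7: {C,T} ∪ {A} = {A,C,T} (union, +1)
TV@7: {C} ∪ {G} = {C,G} (union, +1)
JNPTUV@7: {A,C,T} ∩ {C,G} = {C} (intersection, +0)
per-site changes: [3, 4, 2, 3, 3, 2, 3, 3]; total = 23

3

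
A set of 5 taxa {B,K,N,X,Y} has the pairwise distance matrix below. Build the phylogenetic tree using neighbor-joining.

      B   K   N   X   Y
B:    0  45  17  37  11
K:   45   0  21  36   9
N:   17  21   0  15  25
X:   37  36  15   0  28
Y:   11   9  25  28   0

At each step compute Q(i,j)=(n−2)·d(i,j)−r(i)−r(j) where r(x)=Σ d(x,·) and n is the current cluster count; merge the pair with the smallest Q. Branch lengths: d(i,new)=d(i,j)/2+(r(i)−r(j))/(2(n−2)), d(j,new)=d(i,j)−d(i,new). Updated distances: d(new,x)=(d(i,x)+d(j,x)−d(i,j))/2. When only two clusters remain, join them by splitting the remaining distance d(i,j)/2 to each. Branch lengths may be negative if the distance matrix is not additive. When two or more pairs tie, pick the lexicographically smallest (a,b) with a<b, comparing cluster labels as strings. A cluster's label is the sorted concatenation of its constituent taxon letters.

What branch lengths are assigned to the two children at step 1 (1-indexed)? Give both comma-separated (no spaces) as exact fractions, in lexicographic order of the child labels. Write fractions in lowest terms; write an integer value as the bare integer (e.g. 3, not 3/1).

1. join K+Y (d=9, Q=-157) ⇒ KY; edges |K|=65/6, |Y|=-11/6
  updated: d(B,KY)=47/2, d(KY,N)=37/2, d(KY,X)=55/2
2. join B+KY (d=47/2, Q=-100) ⇒ BKY; edges |B|=55/4, |KY|=39/4
  updated: d(BKY,N)=6, d(BKY,X)=41/2
3. join BKY+N (d=6, Q=-83/2) ⇒ BKNY; edges |BKY|=23/4, |N|=1/4
  updated: d(BKNY,X)=59/4
4. join BKNY+X (d=59/4) ⇒ BKNXY; edges |BKNY|=59/8, |X|=59/8
final tree: (((B:55/4,(K:65/6,Y:-11/6):39/4):23/4,N:1/4):59/8,X:59/8)
total length: 213/4

65/6,-11/6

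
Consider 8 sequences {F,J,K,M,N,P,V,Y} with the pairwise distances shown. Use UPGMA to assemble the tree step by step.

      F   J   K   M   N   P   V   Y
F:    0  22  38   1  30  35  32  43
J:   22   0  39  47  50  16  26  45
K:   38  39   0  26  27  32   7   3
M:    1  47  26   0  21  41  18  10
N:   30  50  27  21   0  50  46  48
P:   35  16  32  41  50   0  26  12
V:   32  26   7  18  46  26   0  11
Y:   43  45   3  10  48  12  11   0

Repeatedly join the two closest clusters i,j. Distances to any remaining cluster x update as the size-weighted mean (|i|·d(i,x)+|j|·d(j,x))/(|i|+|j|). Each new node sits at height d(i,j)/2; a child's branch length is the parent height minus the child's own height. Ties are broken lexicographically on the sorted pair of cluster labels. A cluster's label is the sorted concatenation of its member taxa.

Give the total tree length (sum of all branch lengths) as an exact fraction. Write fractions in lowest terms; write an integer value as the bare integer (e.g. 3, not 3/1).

4667/60

1. join F+M (d=1) ⇒ FM; edges |F|=1/2, |M|=1/2
  updated: d(FM,J)=69/2, d(FM,K)=32, d(FM,N)=51/2, d(FM,P)=38, d(FM,V)=25, d(FM,Y)=53/2
2. join K+Y (d=3) ⇒ KY; edges |K|=3/2, |Y|=3/2
  updated: d(FM,KY)=117/4, d(J,KY)=42, d(KY,N)=75/2, d(KY,P)=22, d(KY,V)=9
3. join KY+V (d=9) ⇒ KVY; edges |KY|=3, |V|=9/2
  updated: d(FM,KVY)=167/6, d(J,KVY)=110/3, d(KVY,N)=121/3, d(KVY,P)=70/3
4. join J+P (d=16) ⇒ JP; edges |J|=8, |P|=8
  updated: d(FM,JP)=145/4, d(JP,KVY)=30, d(JP,N)=50
5. join FM+N (d=51/2) ⇒ FMN; edges |FM|=49/4, |N|=51/4
  updated: d(FMN,JP)=245/6, d(FMN,KVY)=32
6. join JP+KVY (d=30) ⇒ JKPVY; edges |JP|=7, |KVY|=21/2
  updated: d(FMN,JKPVY)=533/15
7. join FMN+JKPVY (d=533/15) ⇒ FJKMNPVY; edges |FMN|=301/60, |JKPVY|=83/30
final tree: (((F:1/2,M:1/2):49/4,N:51/4):301/60,((J:8,P:8):7,((K:3/2,Y:3/2):3,V:9/2):21/2):83/30)
total length: 4667/60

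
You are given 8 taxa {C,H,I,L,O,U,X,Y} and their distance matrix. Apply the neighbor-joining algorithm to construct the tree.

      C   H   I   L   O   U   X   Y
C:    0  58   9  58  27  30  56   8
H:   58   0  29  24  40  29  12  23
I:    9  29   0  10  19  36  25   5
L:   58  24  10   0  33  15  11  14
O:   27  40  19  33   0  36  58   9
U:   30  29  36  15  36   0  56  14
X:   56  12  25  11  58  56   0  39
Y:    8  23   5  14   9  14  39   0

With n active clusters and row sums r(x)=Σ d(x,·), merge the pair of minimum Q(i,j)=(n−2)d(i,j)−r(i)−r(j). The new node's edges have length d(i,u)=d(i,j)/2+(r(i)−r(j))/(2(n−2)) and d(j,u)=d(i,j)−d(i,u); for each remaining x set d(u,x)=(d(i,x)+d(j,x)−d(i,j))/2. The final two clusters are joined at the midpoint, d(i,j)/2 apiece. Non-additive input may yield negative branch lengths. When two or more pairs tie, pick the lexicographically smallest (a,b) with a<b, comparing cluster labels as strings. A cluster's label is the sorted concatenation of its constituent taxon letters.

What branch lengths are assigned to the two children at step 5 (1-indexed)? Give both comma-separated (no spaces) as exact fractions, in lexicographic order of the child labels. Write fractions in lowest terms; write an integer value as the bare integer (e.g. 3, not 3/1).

45/8,103/8

step 1: merge (H,X) at d=12, Q=-400; branch lengths H→5/2, X→19/2; new cluster HX
  updated: d(C,HX)=51, d(HX,I)=21, d(HX,L)=23/2, d(HX,O)=43, d(HX,U)=73/2, d(HX,Y)=25
step 2: merge (HX,L) at d=23/2, Q=-272; branch lengths HX→52/5, L→11/10; new cluster HLX
  updated: d(C,HLX)=195/4, d(HLX,I)=39/4, d(HLX,O)=129/4, d(HLX,U)=20, d(HLX,Y)=55/4
step 3: merge (HLX,U) at d=20, Q=-361/2; branch lengths HLX→137/16, U→183/16; new cluster HLUX
  updated: d(C,HLUX)=235/8, d(HLUX,I)=103/8, d(HLUX,O)=193/8, d(HLUX,Y)=31/8
step 4: merge (C,I) at d=9, Q=-369/4; branch lengths C→109/12, I→-1/12; new cluster CI
  updated: d(CI,HLUX)=133/8, d(CI,O)=37/2, d(CI,Y)=2
step 5: merge (CI,O) at d=37/2, Q=-207/4; branch lengths CI→45/8, O→103/8; new cluster CIO
  updated: d(CIO,HLUX)=89/8, d(CIO,Y)=-15/4
step 6: merge (CIO,HLUX) at d=89/8, Q=-45/4; branch lengths CIO→7/4, HLUX→75/8; new cluster CHILOUX
  updated: d(CHILOUX,Y)=-11/2
step 7: merge (CHILOUX,Y) at d=-11/2; branch lengths CHILOUX→-11/4, Y→-11/4; new cluster CHILOUXY
final tree: ((((C:109/12,I:-1/12):45/8,O:103/8):7/4,(((H:5/2,X:19/2):52/5,L:11/10):137/16,U:183/16):75/8):-11/4,Y:-11/4)
total length: 613/8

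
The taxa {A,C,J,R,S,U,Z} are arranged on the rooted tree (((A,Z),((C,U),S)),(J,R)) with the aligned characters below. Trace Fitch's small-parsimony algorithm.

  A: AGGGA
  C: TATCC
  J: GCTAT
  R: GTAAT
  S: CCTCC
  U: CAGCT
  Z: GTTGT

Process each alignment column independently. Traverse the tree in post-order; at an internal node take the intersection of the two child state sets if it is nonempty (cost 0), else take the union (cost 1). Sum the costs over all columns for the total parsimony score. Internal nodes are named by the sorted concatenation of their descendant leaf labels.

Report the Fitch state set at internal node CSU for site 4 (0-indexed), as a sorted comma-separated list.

AZ@0: {A} ∪ {G} = {A,G} (union, +1)
CU@0: {T} ∪ {C} = {C,T} (union, +1)
CSU@0: {C,T} ∩ {C} = {C} (intersection, +0)
ACSUZ@0: {A,G} ∪ {C} = {A,C,G} (union, +1)
JR@0: {G} ∩ {G} = {G} (intersection, +0)
ACJRSUZ@0: {A,C,G} ∩ {G} = {G} (intersection, +0)
AZ@1: {G} ∪ {T} = {G,T} (union, +1)
CU@1: {A} ∩ {A} = {A} (intersection, +0)
CSU@1: {A} ∪ {C} = {A,C} (union, +1)
ACSUZ@1: {G,T} ∪ {A,C} = {A,C,G,T} (union, +1)
JR@1: {C} ∪ {T} = {C,T} (union, +1)
ACJRSUZ@1: {A,C,G,T} ∩ {C,T} = {C,T} (intersection, +0)
AZ@2: {G} ∪ {T} = {G,T} (union, +1)
CU@2: {T} ∪ {G} = {G,T} (union, +1)
CSU@2: {G,T} ∩ {T} = {T} (intersection, +0)
ACSUZ@2: {G,T} ∩ {T} = {T} (intersection, +0)
JR@2: {T} ∪ {A} = {A,T} (union, +1)
ACJRSUZ@2: {T} ∩ {A,T} = {T} (intersection, +0)
AZ@3: {G} ∩ {G} = {G} (intersection, +0)
CU@3: {C} ∩ {C} = {C} (intersection, +0)
CSU@3: {C} ∩ {C} = {C} (intersection, +0)
ACSUZ@3: {G} ∪ {C} = {C,G} (union, +1)
JR@3: {A} ∩ {A} = {A} (intersection, +0)
ACJRSUZ@3: {C,G} ∪ {A} = {A,C,G} (union, +1)
AZ@4: {A} ∪ {T} = {A,T} (union, +1)
CU@4: {C} ∪ {T} = {C,T} (union, +1)
CSU@4: {C,T} ∩ {C} = {C} (intersection, +0)
ACSUZ@4: {A,T} ∪ {C} = {A,C,T} (union, +1)
JR@4: {T} ∩ {T} = {T} (intersection, +0)
ACJRSUZ@4: {A,C,T} ∩ {T} = {T} (intersection, +0)
per-site changes: [3, 4, 3, 2, 3]; total = 15

C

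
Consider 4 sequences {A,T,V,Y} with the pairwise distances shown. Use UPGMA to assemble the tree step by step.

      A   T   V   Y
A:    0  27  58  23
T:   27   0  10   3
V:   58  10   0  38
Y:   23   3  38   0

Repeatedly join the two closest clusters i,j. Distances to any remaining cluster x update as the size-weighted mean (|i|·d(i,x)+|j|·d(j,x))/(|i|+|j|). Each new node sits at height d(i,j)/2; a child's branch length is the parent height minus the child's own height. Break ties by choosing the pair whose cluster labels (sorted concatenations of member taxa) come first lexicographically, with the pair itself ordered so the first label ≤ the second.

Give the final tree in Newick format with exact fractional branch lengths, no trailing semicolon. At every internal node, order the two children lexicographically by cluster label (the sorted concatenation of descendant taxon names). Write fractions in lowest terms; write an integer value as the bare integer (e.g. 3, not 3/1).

step 1: merge (T,Y) at d=3; branch lengths T→3/2, Y→3/2; new cluster TY
  updated: d(A,TY)=25, d(TY,V)=24
step 2: merge (TY,V) at d=24; branch lengths TY→21/2, V→12; new cluster TVY
  updated: d(A,TVY)=36
step 3: merge (A,TVY) at d=36; branch lengths A→18, TVY→6; new cluster ATVY
final tree: (A:18,((T:3/2,Y:3/2):21/2,V:12):6)
total length: 99/2

(A:18,((T:3/2,Y:3/2):21/2,V:12):6)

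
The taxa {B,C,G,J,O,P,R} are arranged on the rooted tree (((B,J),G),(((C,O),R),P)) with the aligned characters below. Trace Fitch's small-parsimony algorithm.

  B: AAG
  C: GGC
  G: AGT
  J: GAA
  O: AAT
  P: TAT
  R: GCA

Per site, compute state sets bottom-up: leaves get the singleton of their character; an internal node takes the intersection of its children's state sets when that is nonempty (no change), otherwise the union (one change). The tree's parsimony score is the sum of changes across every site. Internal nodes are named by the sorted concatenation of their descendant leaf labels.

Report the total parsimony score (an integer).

11

site 0, node BJ: B={A} ∪ J={G} → {A,G} (+1)
site 0, node BGJ: BJ={A,G} ∩ G={A} → {A} (+0)
site 0, node CO: C={G} ∪ O={A} → {A,G} (+1)
site 0, node COR: CO={A,G} ∩ R={G} → {G} (+0)
site 0, node COPR: COR={G} ∪ P={T} → {G,T} (+1)
site 0, node BCGJOPR: BGJ={A} ∪ COPR={G,T} → {A,G,T} (+1)
site 1, node BJ: B={A} ∩ J={A} → {A} (+0)
site 1, node BGJ: BJ={A} ∪ G={G} → {A,G} (+1)
site 1, node CO: C={G} ∪ O={A} → {A,G} (+1)
site 1, node COR: CO={A,G} ∪ R={C} → {A,C,G} (+1)
site 1, node COPR: COR={A,C,G} ∩ P={A} → {A} (+0)
site 1, node BCGJOPR: BGJ={A,G} ∩ COPR={A} → {A} (+0)
site 2, node BJ: B={G} ∪ J={A} → {A,G} (+1)
site 2, node BGJ: BJ={A,G} ∪ G={T} → {A,G,T} (+1)
site 2, node CO: C={C} ∪ O={T} → {C,T} (+1)
site 2, node COR: CO={C,T} ∪ R={A} → {A,C,T} (+1)
site 2, node COPR: COR={A,C,T} ∩ P={T} → {T} (+0)
site 2, node BCGJOPR: BGJ={A,G,T} ∩ COPR={T} → {T} (+0)
per-site changes: [4, 3, 4]; total = 11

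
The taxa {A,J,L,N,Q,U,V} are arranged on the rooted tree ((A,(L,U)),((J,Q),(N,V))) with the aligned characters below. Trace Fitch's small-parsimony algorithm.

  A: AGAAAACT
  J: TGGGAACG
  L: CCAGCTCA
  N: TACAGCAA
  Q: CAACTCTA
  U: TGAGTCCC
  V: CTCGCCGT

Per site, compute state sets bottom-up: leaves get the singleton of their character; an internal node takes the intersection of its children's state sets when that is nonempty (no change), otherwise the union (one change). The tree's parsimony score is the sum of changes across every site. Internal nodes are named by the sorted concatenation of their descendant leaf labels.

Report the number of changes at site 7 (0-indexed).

site 0, node LU: L={C} ∪ U={T} → {C,T} (+1)
site 0, node ALU: A={A} ∪ LU={C,T} → {A,C,T} (+1)
site 0, node JQ: J={T} ∪ Q={C} → {C,T} (+1)
site 0, node NV: N={T} ∪ V={C} → {C,T} (+1)
site 0, node JNQV: JQ={C,T} ∩ NV={C,T} → {C,T} (+0)
site 0, node AJLNQUV: ALU={A,C,T} ∩ JNQV={C,T} → {C,T} (+0)
site 1, node LU: L={C} ∪ U={G} → {C,G} (+1)
site 1, node ALU: A={G} ∩ LU={C,G} → {G} (+0)
site 1, node JQ: J={G} ∪ Q={A} → {A,G} (+1)
site 1, node NV: N={A} ∪ V={T} → {A,T} (+1)
site 1, node JNQV: JQ={A,G} ∩ NV={A,T} → {A} (+0)
site 1, node AJLNQUV: ALU={G} ∪ JNQV={A} → {A,G} (+1)
site 2, node LU: L={A} ∩ U={A} → {A} (+0)
site 2, node ALU: A={A} ∩ LU={A} → {A} (+0)
site 2, node JQ: J={G} ∪ Q={A} → {A,G} (+1)
site 2, node NV: N={C} ∩ V={C} → {C} (+0)
site 2, node JNQV: JQ={A,G} ∪ NV={C} → {A,C,G} (+1)
site 2, node AJLNQUV: ALU={A} ∩ JNQV={A,C,G} → {A} (+0)
site 3, node LU: L={G} ∩ U={G} → {G} (+0)
site 3, node ALU: A={A} ∪ LU={G} → {A,G} (+1)
site 3, node JQ: J={G} ∪ Q={C} → {C,G} (+1)
site 3, node NV: N={A} ∪ V={G} → {A,G} (+1)
site 3, node JNQV: JQ={C,G} ∩ NV={A,G} → {G} (+0)
site 3, node AJLNQUV: ALU={A,G} ∩ JNQV={G} → {G} (+0)
site 4, node LU: L={C} ∪ U={T} → {C,T} (+1)
site 4, node ALU: A={A} ∪ LU={C,T} → {A,C,T} (+1)
site 4, node JQ: J={A} ∪ Q={T} → {A,T} (+1)
site 4, node NV: N={G} ∪ V={C} → {C,G} (+1)
site 4, node JNQV: JQ={A,T} ∪ NV={C,G} → {A,C,G,T} (+1)
site 4, node AJLNQUV: ALU={A,C,T} ∩ JNQV={A,C,G,T} → {A,C,T} (+0)
site 5, node LU: L={T} ∪ U={C} → {C,T} (+1)
site 5, node ALU: A={A} ∪ LU={C,T} → {A,C,T} (+1)
site 5, node JQ: J={A} ∪ Q={C} → {A,C} (+1)
site 5, node NV: N={C} ∩ V={C} → {C} (+0)
site 5, node JNQV: JQ={A,C} ∩ NV={C} → {C} (+0)
site 5, node AJLNQUV: ALU={A,C,T} ∩ JNQV={C} → {C} (+0)
site 6, node LU: L={C} ∩ U={C} → {C} (+0)
site 6, node ALU: A={C} ∩ LU={C} → {C} (+0)
site 6, node JQ: J={C} ∪ Q={T} → {C,T} (+1)
site 6, node NV: N={A} ∪ V={G} → {A,G} (+1)
site 6, node JNQV: JQ={C,T} ∪ NV={A,G} → {A,C,G,T} (+1)
site 6, node AJLNQUV: ALU={C} ∩ JNQV={A,C,G,T} → {C} (+0)
site 7, node LU: L={A} ∪ U={C} → {A,C} (+1)
site 7, node ALU: A={T} ∪ LU={A,C} → {A,C,T} (+1)
site 7, node JQ: J={G} ∪ Q={A} → {A,G} (+1)
site 7, node NV: N={A} ∪ V={T} → {A,T} (+1)
site 7, node JNQV: JQ={A,G} ∩ NV={A,T} → {A} (+0)
site 7, node AJLNQUV: ALU={A,C,T} ∩ JNQV={A} → {A} (+0)
per-site changes: [4, 4, 2, 3, 5, 3, 3, 4]; total = 28

4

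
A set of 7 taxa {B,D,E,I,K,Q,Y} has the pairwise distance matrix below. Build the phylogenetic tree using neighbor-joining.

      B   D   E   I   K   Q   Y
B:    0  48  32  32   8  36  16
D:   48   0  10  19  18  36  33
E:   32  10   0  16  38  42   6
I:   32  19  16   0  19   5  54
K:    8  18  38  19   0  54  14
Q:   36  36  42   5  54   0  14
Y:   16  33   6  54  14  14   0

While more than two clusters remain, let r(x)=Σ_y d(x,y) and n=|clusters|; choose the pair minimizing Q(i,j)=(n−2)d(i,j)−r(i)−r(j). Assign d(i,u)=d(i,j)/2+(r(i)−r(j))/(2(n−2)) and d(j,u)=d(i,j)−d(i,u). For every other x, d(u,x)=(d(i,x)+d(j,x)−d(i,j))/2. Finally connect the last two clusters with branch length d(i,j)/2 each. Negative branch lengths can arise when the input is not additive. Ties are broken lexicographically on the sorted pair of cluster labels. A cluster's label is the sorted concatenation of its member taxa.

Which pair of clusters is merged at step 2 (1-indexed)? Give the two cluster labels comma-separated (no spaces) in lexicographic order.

1. join I+Q (d=5, Q=-307) ⇒ IQ; edges |I|=-17/10, |Q|=67/10
  updated: d(B,IQ)=63/2, d(D,IQ)=25, d(E,IQ)=53/2, d(IQ,K)=34, d(IQ,Y)=63/2
2. join B+K (d=8, Q=-431/2) ⇒ BK; edges |B|=111/16, |K|=17/16
  updated: d(BK,D)=29, d(BK,E)=31, d(BK,IQ)=115/4, d(BK,Y)=11
3. join BK+Y (d=11, Q=-593/4) ⇒ BKY; edges |BK|=205/24, |Y|=59/24
  updated: d(BKY,D)=51/2, d(BKY,E)=13, d(BKY,IQ)=197/8
4. join BKY+IQ (d=197/8, Q=-90) ⇒ BIKQY; edges |BKY|=145/16, |IQ|=249/16
  updated: d(BIKQY,D)=207/16, d(BIKQY,E)=119/16
5. join BIKQY+D (d=207/16, Q=-243/8) ⇒ BDIKQY; edges |BIKQY|=83/16, |D|=31/4
  updated: d(BDIKQY,E)=9/4
6. join BDIKQY+E (d=9/4) ⇒ BDEIKQY; edges |BDIKQY|=9/8, |E|=9/8
final tree: (((((B:111/16,K:17/16):205/24,Y:59/24):145/16,(I:-17/10,Q:67/10):249/16):83/16,D:31/4):9/8,E:9/8)
total length: 1021/16

B,K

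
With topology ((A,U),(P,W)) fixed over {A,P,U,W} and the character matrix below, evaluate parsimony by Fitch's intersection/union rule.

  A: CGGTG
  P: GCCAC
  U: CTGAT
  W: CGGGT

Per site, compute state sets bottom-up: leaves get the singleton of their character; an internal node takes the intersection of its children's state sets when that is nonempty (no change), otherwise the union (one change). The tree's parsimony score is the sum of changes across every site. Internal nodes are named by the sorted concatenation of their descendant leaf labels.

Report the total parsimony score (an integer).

8

AU@0: {C} ∩ {C} = {C} (intersection, +0)
PW@0: {G} ∪ {C} = {C,G} (union, +1)
APUW@0: {C} ∩ {C,G} = {C} (intersection, +0)
AU@1: {G} ∪ {T} = {G,T} (union, +1)
PW@1: {C} ∪ {G} = {C,G} (union, +1)
APUW@1: {G,T} ∩ {C,G} = {G} (intersection, +0)
AU@2: {G} ∩ {G} = {G} (intersection, +0)
PW@2: {C} ∪ {G} = {C,G} (union, +1)
APUW@2: {G} ∩ {C,G} = {G} (intersection, +0)
AU@3: {T} ∪ {A} = {A,T} (union, +1)
PW@3: {A} ∪ {G} = {A,G} (union, +1)
APUW@3: {A,T} ∩ {A,G} = {A} (intersection, +0)
AU@4: {G} ∪ {T} = {G,T} (union, +1)
PW@4: {C} ∪ {T} = {C,T} (union, +1)
APUW@4: {G,T} ∩ {C,T} = {T} (intersection, +0)
per-site changes: [1, 2, 1, 2, 2]; total = 8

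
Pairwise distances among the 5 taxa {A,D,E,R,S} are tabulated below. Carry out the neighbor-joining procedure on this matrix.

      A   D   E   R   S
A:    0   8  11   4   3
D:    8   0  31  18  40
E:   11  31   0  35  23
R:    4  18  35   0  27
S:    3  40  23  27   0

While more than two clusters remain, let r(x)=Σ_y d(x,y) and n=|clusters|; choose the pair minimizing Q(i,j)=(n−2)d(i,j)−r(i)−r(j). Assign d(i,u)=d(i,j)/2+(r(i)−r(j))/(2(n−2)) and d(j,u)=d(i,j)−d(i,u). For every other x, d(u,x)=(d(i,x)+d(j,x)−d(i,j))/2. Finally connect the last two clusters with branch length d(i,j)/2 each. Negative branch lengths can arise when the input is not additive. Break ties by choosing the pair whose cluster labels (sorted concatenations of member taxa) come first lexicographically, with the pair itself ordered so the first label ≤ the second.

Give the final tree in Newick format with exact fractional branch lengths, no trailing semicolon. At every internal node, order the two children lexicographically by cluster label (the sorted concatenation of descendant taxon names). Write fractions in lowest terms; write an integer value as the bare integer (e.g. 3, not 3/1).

step 1: merge (D,R) at d=18, Q=-127; branch lengths D→67/6, R→41/6; new cluster DR
  updated: d(A,DR)=-3, d(DR,E)=24, d(DR,S)=49/2
step 2: merge (A,DR) at d=-3, Q=-125/2; branch lengths A→-81/8, DR→57/8; new cluster ADR
  updated: d(ADR,E)=19, d(ADR,S)=61/4
step 3: merge (ADR,E) at d=19, Q=-229/4; branch lengths ADR→45/8, E→107/8; new cluster ADER
  updated: d(ADER,S)=77/8
step 4: merge (ADER,S) at d=77/8; branch lengths ADER→77/16, S→77/16; new cluster ADERS
final tree: (((A:-81/8,(D:67/6,R:41/6):57/8):45/8,E:107/8):77/16,S:77/16)
total length: 349/8

(((A:-81/8,(D:67/6,R:41/6):57/8):45/8,E:107/8):77/16,S:77/16)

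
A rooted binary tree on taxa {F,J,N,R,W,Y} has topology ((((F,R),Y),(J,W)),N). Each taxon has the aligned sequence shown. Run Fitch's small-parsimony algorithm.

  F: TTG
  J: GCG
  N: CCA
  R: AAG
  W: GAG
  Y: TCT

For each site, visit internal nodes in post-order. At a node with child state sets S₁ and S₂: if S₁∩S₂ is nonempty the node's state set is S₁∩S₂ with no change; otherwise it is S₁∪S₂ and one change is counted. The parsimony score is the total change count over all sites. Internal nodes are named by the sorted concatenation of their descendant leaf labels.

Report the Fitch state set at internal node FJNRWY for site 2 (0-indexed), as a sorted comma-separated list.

A,G

[col 0] FR: children F:{T}, R:{A} ∪→ {A,T}; cost 1
[col 0] FRY: children FR:{A,T}, Y:{T} ∩→ {T}; cost 0
[col 0] JW: children J:{G}, W:{G} ∩→ {G}; cost 0
[col 0] FJRWY: children FRY:{T}, JW:{G} ∪→ {G,T}; cost 1
[col 0] FJNRWY: children FJRWY:{G,T}, N:{C} ∪→ {C,G,T}; cost 1
[col 1] FR: children F:{T}, R:{A} ∪→ {A,T}; cost 1
[col 1] FRY: children FR:{A,T}, Y:{C} ∪→ {A,C,T}; cost 1
[col 1] JW: children J:{C}, W:{A} ∪→ {A,C}; cost 1
[col 1] FJRWY: children FRY:{A,C,T}, JW:{A,C} ∩→ {A,C}; cost 0
[col 1] FJNRWY: children FJRWY:{A,C}, N:{C} ∩→ {C}; cost 0
[col 2] FR: children F:{G}, R:{G} ∩→ {G}; cost 0
[col 2] FRY: children FR:{G}, Y:{T} ∪→ {G,T}; cost 1
[col 2] JW: children J:{G}, W:{G} ∩→ {G}; cost 0
[col 2] FJRWY: children FRY:{G,T}, JW:{G} ∩→ {G}; cost 0
[col 2] FJNRWY: children FJRWY:{G}, N:{A} ∪→ {A,G}; cost 1
per-site changes: [3, 3, 2]; total = 8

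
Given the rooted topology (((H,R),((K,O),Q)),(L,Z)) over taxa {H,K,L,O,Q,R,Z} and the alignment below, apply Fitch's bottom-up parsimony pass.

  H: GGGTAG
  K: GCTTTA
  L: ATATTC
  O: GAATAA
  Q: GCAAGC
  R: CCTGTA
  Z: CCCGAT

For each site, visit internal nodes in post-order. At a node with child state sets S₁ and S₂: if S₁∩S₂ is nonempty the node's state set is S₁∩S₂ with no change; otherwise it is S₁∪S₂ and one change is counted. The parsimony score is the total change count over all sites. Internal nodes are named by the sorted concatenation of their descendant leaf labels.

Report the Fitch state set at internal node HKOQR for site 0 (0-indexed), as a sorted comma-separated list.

G

[col 0] HR: children H:{G}, R:{C} ∪→ {C,G}; cost 1
[col 0] KO: children K:{G}, O:{G} ∩→ {G}; cost 0
[col 0] KOQ: children KO:{G}, Q:{G} ∩→ {G}; cost 0
[col 0] HKOQR: children HR:{C,G}, KOQ:{G} ∩→ {G}; cost 0
[col 0] LZ: children L:{A}, Z:{C} ∪→ {A,C}; cost 1
[col 0] HKLOQRZ: children HKOQR:{G}, LZ:{A,C} ∪→ {A,C,G}; cost 1
[col 1] HR: children H:{G}, R:{C} ∪→ {C,G}; cost 1
[col 1] KO: children K:{C}, O:{A} ∪→ {A,C}; cost 1
[col 1] KOQ: children KO:{A,C}, Q:{C} ∩→ {C}; cost 0
[col 1] HKOQR: children HR:{C,G}, KOQ:{C} ∩→ {C}; cost 0
[col 1] LZ: children L:{T}, Z:{C} ∪→ {C,T}; cost 1
[col 1] HKLOQRZ: children HKOQR:{C}, LZ:{C,T} ∩→ {C}; cost 0
[col 2] HR: children H:{G}, R:{T} ∪→ {G,T}; cost 1
[col 2] KO: children K:{T}, O:{A} ∪→ {A,T}; cost 1
[col 2] KOQ: children KO:{A,T}, Q:{A} ∩→ {A}; cost 0
[col 2] HKOQR: children HR:{G,T}, KOQ:{A} ∪→ {A,G,T}; cost 1
[col 2] LZ: children L:{A}, Z:{C} ∪→ {A,C}; cost 1
[col 2] HKLOQRZ: children HKOQR:{A,G,T}, LZ:{A,C} ∩→ {A}; cost 0
[col 3] HR: children H:{T}, R:{G} ∪→ {G,T}; cost 1
[col 3] KO: children K:{T}, O:{T} ∩→ {T}; cost 0
[col 3] KOQ: children KO:{T}, Q:{A} ∪→ {A,T}; cost 1
[col 3] HKOQR: children HR:{G,T}, KOQ:{A,T} ∩→ {T}; cost 0
[col 3] LZ: children L:{T}, Z:{G} ∪→ {G,T}; cost 1
[col 3] HKLOQRZ: children HKOQR:{T}, LZ:{G,T} ∩→ {T}; cost 0
[col 4] HR: children H:{A}, R:{T} ∪→ {A,T}; cost 1
[col 4] KO: children K:{T}, O:{A} ∪→ {A,T}; cost 1
[col 4] KOQ: children KO:{A,T}, Q:{G} ∪→ {A,G,T}; cost 1
[col 4] HKOQR: children HR:{A,T}, KOQ:{A,G,T} ∩→ {A,T}; cost 0
[col 4] LZ: children L:{T}, Z:{A} ∪→ {A,T}; cost 1
[col 4] HKLOQRZ: children HKOQR:{A,T}, LZ:{A,T} ∩→ {A,T}; cost 0
[col 5] HR: children H:{G}, R:{A} ∪→ {A,G}; cost 1
[col 5] KO: children K:{A}, O:{A} ∩→ {A}; cost 0
[col 5] KOQ: children KO:{A}, Q:{C} ∪→ {A,C}; cost 1
[col 5] HKOQR: children HR:{A,G}, KOQ:{A,C} ∩→ {A}; cost 0
[col 5] LZ: children L:{C}, Z:{T} ∪→ {C,T}; cost 1
[col 5] HKLOQRZ: children HKOQR:{A}, LZ:{C,T} ∪→ {A,C,T}; cost 1
per-site changes: [3, 3, 4, 3, 4, 4]; total = 21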